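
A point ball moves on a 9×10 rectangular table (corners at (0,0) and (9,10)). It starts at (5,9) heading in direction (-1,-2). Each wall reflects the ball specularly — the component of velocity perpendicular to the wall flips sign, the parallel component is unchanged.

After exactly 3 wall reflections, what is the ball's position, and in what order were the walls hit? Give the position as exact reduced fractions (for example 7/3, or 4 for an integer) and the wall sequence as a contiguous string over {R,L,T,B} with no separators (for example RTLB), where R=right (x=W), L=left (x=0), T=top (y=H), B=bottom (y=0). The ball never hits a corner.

1. t=9/2 → B at (1/2,0); v=(-1,2)
2. t=1/2 → L at (0,1); v=(1,2)
3. t=9/2 → T at (9/2,10); v=(1,-2)

Final position: (9/2,10)
Wall sequence: BLT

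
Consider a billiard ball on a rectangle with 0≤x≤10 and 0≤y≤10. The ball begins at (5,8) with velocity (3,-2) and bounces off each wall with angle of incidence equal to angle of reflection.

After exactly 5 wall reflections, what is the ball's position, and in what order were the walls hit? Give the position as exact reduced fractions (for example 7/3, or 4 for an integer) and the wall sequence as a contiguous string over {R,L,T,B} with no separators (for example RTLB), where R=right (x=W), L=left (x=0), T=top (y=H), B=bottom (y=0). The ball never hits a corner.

1. t=5/3 → R at (10,14/3); v=(-3,-2)
2. t=7/3 → B at (3,0); v=(-3,2)
3. t=1 → L at (0,2); v=(3,2)
4. t=10/3 → R at (10,26/3); v=(-3,2)
5. t=2/3 → T at (8,10); v=(-3,-2)

Final position: (8,10)
Wall sequence: RBLRT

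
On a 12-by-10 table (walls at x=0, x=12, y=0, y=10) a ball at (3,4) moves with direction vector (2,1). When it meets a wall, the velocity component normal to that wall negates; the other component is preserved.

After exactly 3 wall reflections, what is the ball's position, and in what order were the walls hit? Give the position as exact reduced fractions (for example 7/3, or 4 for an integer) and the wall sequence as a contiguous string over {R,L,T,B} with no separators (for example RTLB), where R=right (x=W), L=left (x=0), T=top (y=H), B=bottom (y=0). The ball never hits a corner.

1. t=9/2 → R at (12,17/2); v=(-2,1)
2. t=3/2 → T at (9,10); v=(-2,-1)
3. t=9/2 → L at (0,11/2); v=(2,-1)

Final position: (0,11/2)
Wall sequence: RTL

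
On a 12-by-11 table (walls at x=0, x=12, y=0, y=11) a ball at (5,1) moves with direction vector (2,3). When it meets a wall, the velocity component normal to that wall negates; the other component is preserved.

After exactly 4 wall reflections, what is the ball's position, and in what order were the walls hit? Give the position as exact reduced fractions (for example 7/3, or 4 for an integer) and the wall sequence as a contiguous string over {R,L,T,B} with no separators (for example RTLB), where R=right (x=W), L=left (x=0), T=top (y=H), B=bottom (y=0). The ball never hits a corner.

1. t=10/3 → T at (35/3,11); v=(2,-3)
2. t=1/6 → R at (12,21/2); v=(-2,-3)
3. t=7/2 → B at (5,0); v=(-2,3)
4. t=5/2 → L at (0,15/2); v=(2,3)

Final position: (0,15/2)
Wall sequence: TRBL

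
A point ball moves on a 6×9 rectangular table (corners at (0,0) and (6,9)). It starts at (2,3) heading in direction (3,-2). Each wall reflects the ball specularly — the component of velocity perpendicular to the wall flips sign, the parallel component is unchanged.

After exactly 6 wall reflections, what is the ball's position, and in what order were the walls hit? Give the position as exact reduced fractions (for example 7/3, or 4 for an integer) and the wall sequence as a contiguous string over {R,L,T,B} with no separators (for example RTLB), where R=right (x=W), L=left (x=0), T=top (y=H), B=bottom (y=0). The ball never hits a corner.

1. t=4/3 → R at (6,1/3); v=(-3,-2)
2. t=1/6 → B at (11/2,0); v=(-3,2)
3. t=11/6 → L at (0,11/3); v=(3,2)
4. t=2 → R at (6,23/3); v=(-3,2)
5. t=2/3 → T at (4,9); v=(-3,-2)
6. t=4/3 → L at (0,19/3); v=(3,-2)

Final position: (0,19/3)
Wall sequence: RBLRTL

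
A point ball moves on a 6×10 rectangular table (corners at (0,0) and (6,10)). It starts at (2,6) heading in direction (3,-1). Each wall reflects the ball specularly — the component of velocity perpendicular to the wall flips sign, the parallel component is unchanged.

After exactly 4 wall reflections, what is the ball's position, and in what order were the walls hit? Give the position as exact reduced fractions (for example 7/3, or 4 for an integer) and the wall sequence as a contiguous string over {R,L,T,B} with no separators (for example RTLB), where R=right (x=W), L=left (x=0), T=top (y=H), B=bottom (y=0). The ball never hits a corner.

Final position: (4,0)
Wall sequence: RLRB

1. t=4/3 → R at (6,14/3); v=(-3,-1)
2. t=2 → L at (0,8/3); v=(3,-1)
3. t=2 → R at (6,2/3); v=(-3,-1)
4. t=2/3 → B at (4,0); v=(-3,1)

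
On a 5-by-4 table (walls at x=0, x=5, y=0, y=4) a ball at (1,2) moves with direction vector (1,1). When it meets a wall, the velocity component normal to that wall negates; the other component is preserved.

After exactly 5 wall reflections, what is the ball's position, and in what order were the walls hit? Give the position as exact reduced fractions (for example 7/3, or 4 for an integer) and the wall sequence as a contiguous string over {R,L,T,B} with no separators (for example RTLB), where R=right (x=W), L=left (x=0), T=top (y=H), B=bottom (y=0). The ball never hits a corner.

Final position: (1,4)
Wall sequence: TRBLT

1. t=2 → T at (3,4); v=(1,-1)
2. t=2 → R at (5,2); v=(-1,-1)
3. t=2 → B at (3,0); v=(-1,1)
4. t=3 → L at (0,3); v=(1,1)
5. t=1 → T at (1,4); v=(1,-1)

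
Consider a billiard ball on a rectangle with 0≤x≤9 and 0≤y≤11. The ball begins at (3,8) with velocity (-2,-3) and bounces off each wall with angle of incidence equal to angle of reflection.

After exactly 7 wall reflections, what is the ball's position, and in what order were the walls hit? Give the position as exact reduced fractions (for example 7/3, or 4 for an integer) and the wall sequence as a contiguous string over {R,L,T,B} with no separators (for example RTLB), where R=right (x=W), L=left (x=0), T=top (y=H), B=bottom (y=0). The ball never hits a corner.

Final position: (19/3,11)
Wall sequence: LBRTBLT

1. t=3/2 → L at (0,7/2); v=(2,-3)
2. t=7/6 → B at (7/3,0); v=(2,3)
3. t=10/3 → R at (9,10); v=(-2,3)
4. t=1/3 → T at (25/3,11); v=(-2,-3)
5. t=11/3 → B at (1,0); v=(-2,3)
6. t=1/2 → L at (0,3/2); v=(2,3)
7. t=19/6 → T at (19/3,11); v=(2,-3)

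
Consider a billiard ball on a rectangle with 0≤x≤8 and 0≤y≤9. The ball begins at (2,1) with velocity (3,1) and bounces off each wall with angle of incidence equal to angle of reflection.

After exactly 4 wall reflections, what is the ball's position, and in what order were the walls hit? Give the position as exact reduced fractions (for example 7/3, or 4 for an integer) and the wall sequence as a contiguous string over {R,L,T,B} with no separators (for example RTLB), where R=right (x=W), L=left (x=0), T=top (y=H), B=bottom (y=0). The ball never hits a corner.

1. t=2 → R at (8,3); v=(-3,1)
2. t=8/3 → L at (0,17/3); v=(3,1)
3. t=8/3 → R at (8,25/3); v=(-3,1)
4. t=2/3 → T at (6,9); v=(-3,-1)

Final position: (6,9)
Wall sequence: RLRT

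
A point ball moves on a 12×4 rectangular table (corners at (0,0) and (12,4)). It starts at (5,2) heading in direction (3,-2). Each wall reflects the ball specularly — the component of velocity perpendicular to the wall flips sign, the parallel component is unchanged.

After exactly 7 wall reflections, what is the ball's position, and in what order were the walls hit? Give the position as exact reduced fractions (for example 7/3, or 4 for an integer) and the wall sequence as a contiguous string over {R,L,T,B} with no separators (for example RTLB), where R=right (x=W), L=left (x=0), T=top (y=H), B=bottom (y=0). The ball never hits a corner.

Final position: (8,0)
Wall sequence: BRTBLTB

1. t=1 → B at (8,0); v=(3,2)
2. t=4/3 → R at (12,8/3); v=(-3,2)
3. t=2/3 → T at (10,4); v=(-3,-2)
4. t=2 → B at (4,0); v=(-3,2)
5. t=4/3 → L at (0,8/3); v=(3,2)
6. t=2/3 → T at (2,4); v=(3,-2)
7. t=2 → B at (8,0); v=(3,2)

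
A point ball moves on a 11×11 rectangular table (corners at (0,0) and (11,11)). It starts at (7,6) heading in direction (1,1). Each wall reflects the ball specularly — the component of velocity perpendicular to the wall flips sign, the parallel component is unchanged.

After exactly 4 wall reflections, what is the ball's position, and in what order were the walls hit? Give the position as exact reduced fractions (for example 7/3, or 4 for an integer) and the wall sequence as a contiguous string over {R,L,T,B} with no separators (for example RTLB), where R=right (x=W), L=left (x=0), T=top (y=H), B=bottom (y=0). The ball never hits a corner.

Final position: (1,0)
Wall sequence: RTLB

1. t=4 → R at (11,10); v=(-1,1)
2. t=1 → T at (10,11); v=(-1,-1)
3. t=10 → L at (0,1); v=(1,-1)
4. t=1 → B at (1,0); v=(1,1)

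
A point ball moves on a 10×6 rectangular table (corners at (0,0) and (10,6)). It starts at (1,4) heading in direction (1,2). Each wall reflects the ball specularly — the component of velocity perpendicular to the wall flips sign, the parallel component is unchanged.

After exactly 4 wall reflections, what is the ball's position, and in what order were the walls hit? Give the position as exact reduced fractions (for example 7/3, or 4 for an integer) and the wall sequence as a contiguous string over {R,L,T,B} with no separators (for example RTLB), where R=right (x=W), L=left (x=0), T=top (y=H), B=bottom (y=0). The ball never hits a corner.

Final position: (10,2)
Wall sequence: TBTR

1. t=1 → T at (2,6); v=(1,-2)
2. t=3 → B at (5,0); v=(1,2)
3. t=3 → T at (8,6); v=(1,-2)
4. t=2 → R at (10,2); v=(-1,-2)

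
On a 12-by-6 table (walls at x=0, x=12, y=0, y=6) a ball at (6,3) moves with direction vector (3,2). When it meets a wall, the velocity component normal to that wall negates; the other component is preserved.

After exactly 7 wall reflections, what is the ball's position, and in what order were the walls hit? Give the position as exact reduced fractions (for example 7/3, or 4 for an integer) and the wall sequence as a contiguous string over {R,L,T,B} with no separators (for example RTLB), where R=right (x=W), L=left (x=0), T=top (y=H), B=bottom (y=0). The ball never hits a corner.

Final position: (21/2,0)
Wall sequence: TRBLTRB

1. t=3/2 → T at (21/2,6); v=(3,-2)
2. t=1/2 → R at (12,5); v=(-3,-2)
3. t=5/2 → B at (9/2,0); v=(-3,2)
4. t=3/2 → L at (0,3); v=(3,2)
5. t=3/2 → T at (9/2,6); v=(3,-2)
6. t=5/2 → R at (12,1); v=(-3,-2)
7. t=1/2 → B at (21/2,0); v=(-3,2)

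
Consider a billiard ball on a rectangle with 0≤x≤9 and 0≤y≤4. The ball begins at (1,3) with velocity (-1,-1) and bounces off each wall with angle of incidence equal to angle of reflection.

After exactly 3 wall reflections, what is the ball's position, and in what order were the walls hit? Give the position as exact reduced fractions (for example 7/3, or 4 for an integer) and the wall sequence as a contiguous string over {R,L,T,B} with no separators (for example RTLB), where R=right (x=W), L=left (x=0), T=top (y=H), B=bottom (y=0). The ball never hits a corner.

1. t=1 → L at (0,2); v=(1,-1)
2. t=2 → B at (2,0); v=(1,1)
3. t=4 → T at (6,4); v=(1,-1)

Final position: (6,4)
Wall sequence: LBT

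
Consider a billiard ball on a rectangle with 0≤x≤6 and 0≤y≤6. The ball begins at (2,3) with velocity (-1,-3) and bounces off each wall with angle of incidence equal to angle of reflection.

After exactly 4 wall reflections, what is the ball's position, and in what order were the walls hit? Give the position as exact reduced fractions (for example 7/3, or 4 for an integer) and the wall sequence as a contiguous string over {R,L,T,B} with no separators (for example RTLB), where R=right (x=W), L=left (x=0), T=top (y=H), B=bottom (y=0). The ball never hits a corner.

1. t=1 → B at (1,0); v=(-1,3)
2. t=1 → L at (0,3); v=(1,3)
3. t=1 → T at (1,6); v=(1,-3)
4. t=2 → B at (3,0); v=(1,3)

Final position: (3,0)
Wall sequence: BLTB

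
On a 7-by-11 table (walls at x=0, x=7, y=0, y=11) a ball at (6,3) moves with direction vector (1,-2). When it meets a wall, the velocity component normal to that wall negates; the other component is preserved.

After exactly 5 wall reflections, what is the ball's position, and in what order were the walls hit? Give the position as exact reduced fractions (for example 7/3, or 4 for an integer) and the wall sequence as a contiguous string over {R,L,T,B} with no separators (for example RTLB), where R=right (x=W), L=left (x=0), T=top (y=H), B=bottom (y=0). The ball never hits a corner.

1. t=1 → R at (7,1); v=(-1,-2)
2. t=1/2 → B at (13/2,0); v=(-1,2)
3. t=11/2 → T at (1,11); v=(-1,-2)
4. t=1 → L at (0,9); v=(1,-2)
5. t=9/2 → B at (9/2,0); v=(1,2)

Final position: (9/2,0)
Wall sequence: RBTLB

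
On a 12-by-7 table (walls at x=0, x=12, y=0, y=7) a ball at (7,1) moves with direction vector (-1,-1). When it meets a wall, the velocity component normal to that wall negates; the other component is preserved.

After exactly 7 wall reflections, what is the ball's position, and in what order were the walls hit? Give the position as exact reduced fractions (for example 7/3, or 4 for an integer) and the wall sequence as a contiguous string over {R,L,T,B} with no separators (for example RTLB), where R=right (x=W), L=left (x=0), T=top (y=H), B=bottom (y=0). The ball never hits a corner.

1. t=1 → B at (6,0); v=(-1,1)
2. t=6 → L at (0,6); v=(1,1)
3. t=1 → T at (1,7); v=(1,-1)
4. t=7 → B at (8,0); v=(1,1)
5. t=4 → R at (12,4); v=(-1,1)
6. t=3 → T at (9,7); v=(-1,-1)
7. t=7 → B at (2,0); v=(-1,1)

Final position: (2,0)
Wall sequence: BLTBRTB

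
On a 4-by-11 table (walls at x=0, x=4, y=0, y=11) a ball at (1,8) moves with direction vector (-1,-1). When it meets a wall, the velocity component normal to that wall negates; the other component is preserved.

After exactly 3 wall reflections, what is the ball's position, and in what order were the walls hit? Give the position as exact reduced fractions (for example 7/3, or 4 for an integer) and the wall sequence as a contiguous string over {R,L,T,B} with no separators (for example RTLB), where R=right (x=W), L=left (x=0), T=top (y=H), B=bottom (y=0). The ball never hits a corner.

1. t=1 → L at (0,7); v=(1,-1)
2. t=4 → R at (4,3); v=(-1,-1)
3. t=3 → B at (1,0); v=(-1,1)

Final position: (1,0)
Wall sequence: LRB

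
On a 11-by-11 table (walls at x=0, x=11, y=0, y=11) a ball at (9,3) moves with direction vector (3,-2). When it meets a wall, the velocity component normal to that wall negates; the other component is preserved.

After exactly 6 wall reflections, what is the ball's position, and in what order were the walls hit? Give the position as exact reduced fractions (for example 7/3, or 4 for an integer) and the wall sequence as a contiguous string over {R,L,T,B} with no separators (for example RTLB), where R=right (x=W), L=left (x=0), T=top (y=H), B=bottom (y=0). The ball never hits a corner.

1. t=2/3 → R at (11,5/3); v=(-3,-2)
2. t=5/6 → B at (17/2,0); v=(-3,2)
3. t=17/6 → L at (0,17/3); v=(3,2)
4. t=8/3 → T at (8,11); v=(3,-2)
5. t=1 → R at (11,9); v=(-3,-2)
6. t=11/3 → L at (0,5/3); v=(3,-2)

Final position: (0,5/3)
Wall sequence: RBLTRL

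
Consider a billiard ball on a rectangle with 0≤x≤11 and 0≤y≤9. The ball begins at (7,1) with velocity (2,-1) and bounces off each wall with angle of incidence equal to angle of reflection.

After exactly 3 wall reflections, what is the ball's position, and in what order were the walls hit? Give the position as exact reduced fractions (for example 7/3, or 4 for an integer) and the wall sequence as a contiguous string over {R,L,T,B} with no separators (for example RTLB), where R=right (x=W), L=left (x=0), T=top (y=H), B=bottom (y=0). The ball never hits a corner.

Final position: (0,13/2)
Wall sequence: BRL

1. t=1 → B at (9,0); v=(2,1)
2. t=1 → R at (11,1); v=(-2,1)
3. t=11/2 → L at (0,13/2); v=(2,1)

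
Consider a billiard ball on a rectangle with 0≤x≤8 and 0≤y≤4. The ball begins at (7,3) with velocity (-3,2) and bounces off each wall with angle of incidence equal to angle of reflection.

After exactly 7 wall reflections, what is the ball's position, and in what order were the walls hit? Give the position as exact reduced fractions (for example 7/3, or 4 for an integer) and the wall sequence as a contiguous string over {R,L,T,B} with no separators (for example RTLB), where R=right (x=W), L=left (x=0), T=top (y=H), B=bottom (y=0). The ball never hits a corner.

1. t=1/2 → T at (11/2,4); v=(-3,-2)
2. t=11/6 → L at (0,1/3); v=(3,-2)
3. t=1/6 → B at (1/2,0); v=(3,2)
4. t=2 → T at (13/2,4); v=(3,-2)
5. t=1/2 → R at (8,3); v=(-3,-2)
6. t=3/2 → B at (7/2,0); v=(-3,2)
7. t=7/6 → L at (0,7/3); v=(3,2)

Final position: (0,7/3)
Wall sequence: TLBTRBL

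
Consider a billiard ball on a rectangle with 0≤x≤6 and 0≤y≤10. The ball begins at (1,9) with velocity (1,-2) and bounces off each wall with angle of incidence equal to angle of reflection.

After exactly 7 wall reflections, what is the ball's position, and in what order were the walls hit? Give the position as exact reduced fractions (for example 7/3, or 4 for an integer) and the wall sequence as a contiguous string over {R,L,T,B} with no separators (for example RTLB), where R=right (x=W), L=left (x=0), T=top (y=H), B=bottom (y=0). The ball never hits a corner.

Final position: (7/2,10)
Wall sequence: BRTLBRT

1. t=9/2 → B at (11/2,0); v=(1,2)
2. t=1/2 → R at (6,1); v=(-1,2)
3. t=9/2 → T at (3/2,10); v=(-1,-2)
4. t=3/2 → L at (0,7); v=(1,-2)
5. t=7/2 → B at (7/2,0); v=(1,2)
6. t=5/2 → R at (6,5); v=(-1,2)
7. t=5/2 → T at (7/2,10); v=(-1,-2)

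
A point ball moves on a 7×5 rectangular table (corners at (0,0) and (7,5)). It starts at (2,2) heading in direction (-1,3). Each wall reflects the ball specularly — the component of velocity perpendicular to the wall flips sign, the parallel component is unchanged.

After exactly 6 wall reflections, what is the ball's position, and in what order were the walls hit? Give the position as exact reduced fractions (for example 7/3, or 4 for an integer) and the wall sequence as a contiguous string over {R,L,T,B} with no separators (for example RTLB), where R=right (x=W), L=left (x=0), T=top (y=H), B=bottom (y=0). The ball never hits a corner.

Final position: (17/3,5)
Wall sequence: TLBTBT

1. t=1 → T at (1,5); v=(-1,-3)
2. t=1 → L at (0,2); v=(1,-3)
3. t=2/3 → B at (2/3,0); v=(1,3)
4. t=5/3 → T at (7/3,5); v=(1,-3)
5. t=5/3 → B at (4,0); v=(1,3)
6. t=5/3 → T at (17/3,5); v=(1,-3)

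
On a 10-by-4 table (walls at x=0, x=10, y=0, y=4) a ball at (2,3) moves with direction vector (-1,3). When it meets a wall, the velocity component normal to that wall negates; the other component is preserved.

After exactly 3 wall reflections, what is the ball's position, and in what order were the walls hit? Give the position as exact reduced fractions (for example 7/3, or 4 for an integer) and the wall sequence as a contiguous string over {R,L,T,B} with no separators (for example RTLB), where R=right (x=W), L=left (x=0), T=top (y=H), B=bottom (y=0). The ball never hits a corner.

1. t=1/3 → T at (5/3,4); v=(-1,-3)
2. t=4/3 → B at (1/3,0); v=(-1,3)
3. t=1/3 → L at (0,1); v=(1,3)

Final position: (0,1)
Wall sequence: TBL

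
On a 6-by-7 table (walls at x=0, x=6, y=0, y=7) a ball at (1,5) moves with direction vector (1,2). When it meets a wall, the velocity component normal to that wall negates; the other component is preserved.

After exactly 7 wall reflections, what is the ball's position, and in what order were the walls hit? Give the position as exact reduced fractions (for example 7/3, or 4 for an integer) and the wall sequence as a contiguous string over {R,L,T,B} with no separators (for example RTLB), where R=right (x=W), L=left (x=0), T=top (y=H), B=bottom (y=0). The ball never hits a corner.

1. t=1 → T at (2,7); v=(1,-2)
2. t=7/2 → B at (11/2,0); v=(1,2)
3. t=1/2 → R at (6,1); v=(-1,2)
4. t=3 → T at (3,7); v=(-1,-2)
5. t=3 → L at (0,1); v=(1,-2)
6. t=1/2 → B at (1/2,0); v=(1,2)
7. t=7/2 → T at (4,7); v=(1,-2)

Final position: (4,7)
Wall sequence: TBRTLBT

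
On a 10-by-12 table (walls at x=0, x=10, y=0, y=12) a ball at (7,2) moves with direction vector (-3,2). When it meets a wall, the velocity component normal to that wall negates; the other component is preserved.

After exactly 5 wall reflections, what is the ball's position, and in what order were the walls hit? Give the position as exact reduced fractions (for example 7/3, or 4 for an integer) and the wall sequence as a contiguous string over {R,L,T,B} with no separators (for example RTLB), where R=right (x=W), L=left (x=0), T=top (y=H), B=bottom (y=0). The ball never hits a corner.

1. t=7/3 → L at (0,20/3); v=(3,2)
2. t=8/3 → T at (8,12); v=(3,-2)
3. t=2/3 → R at (10,32/3); v=(-3,-2)
4. t=10/3 → L at (0,4); v=(3,-2)
5. t=2 → B at (6,0); v=(3,2)

Final position: (6,0)
Wall sequence: LTRLB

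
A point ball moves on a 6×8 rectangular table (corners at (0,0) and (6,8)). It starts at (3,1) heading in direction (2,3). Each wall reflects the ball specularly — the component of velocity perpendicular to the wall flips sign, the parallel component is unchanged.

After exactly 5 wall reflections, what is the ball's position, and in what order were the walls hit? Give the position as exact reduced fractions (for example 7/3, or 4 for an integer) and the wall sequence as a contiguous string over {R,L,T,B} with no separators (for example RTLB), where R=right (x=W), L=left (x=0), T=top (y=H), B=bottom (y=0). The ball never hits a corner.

Final position: (6,15/2)
Wall sequence: RTLBR

1. t=3/2 → R at (6,11/2); v=(-2,3)
2. t=5/6 → T at (13/3,8); v=(-2,-3)
3. t=13/6 → L at (0,3/2); v=(2,-3)
4. t=1/2 → B at (1,0); v=(2,3)
5. t=5/2 → R at (6,15/2); v=(-2,3)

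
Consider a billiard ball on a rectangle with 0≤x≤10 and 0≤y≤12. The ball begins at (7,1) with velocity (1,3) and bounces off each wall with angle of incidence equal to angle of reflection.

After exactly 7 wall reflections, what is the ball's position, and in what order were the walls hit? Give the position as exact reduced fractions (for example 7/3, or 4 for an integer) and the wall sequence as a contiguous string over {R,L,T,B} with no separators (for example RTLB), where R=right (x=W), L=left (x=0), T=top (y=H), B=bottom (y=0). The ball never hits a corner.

1. t=3 → R at (10,10); v=(-1,3)
2. t=2/3 → T at (28/3,12); v=(-1,-3)
3. t=4 → B at (16/3,0); v=(-1,3)
4. t=4 → T at (4/3,12); v=(-1,-3)
5. t=4/3 → L at (0,8); v=(1,-3)
6. t=8/3 → B at (8/3,0); v=(1,3)
7. t=4 → T at (20/3,12); v=(1,-3)

Final position: (20/3,12)
Wall sequence: RTBTLBT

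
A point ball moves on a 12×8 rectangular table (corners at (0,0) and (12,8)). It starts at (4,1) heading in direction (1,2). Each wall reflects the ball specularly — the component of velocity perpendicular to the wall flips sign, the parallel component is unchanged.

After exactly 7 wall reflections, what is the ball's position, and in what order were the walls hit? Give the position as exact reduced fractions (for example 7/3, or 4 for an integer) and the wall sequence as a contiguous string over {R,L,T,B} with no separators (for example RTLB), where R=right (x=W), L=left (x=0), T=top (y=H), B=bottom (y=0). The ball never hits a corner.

Final position: (0,7)
Wall sequence: TBRTBTL

1. t=7/2 → T at (15/2,8); v=(1,-2)
2. t=4 → B at (23/2,0); v=(1,2)
3. t=1/2 → R at (12,1); v=(-1,2)
4. t=7/2 → T at (17/2,8); v=(-1,-2)
5. t=4 → B at (9/2,0); v=(-1,2)
6. t=4 → T at (1/2,8); v=(-1,-2)
7. t=1/2 → L at (0,7); v=(1,-2)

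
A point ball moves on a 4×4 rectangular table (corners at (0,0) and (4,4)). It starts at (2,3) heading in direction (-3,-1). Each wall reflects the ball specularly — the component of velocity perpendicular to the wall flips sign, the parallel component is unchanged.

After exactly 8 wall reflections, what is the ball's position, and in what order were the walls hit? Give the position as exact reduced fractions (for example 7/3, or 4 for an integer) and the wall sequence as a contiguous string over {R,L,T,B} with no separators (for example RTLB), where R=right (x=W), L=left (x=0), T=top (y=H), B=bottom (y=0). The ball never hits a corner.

1. t=2/3 → L at (0,7/3); v=(3,-1)
2. t=4/3 → R at (4,1); v=(-3,-1)
3. t=1 → B at (1,0); v=(-3,1)
4. t=1/3 → L at (0,1/3); v=(3,1)
5. t=4/3 → R at (4,5/3); v=(-3,1)
6. t=4/3 → L at (0,3); v=(3,1)
7. t=1 → T at (3,4); v=(3,-1)
8. t=1/3 → R at (4,11/3); v=(-3,-1)

Final position: (4,11/3)
Wall sequence: LRBLRLTR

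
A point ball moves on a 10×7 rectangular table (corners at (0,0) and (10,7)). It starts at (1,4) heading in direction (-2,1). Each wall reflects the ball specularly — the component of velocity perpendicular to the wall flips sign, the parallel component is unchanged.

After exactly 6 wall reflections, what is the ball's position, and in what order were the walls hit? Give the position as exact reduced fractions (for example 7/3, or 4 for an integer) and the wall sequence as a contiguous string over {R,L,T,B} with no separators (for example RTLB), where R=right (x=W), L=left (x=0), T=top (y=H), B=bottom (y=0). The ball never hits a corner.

Final position: (10,11/2)
Wall sequence: LTRBLR

1. t=1/2 → L at (0,9/2); v=(2,1)
2. t=5/2 → T at (5,7); v=(2,-1)
3. t=5/2 → R at (10,9/2); v=(-2,-1)
4. t=9/2 → B at (1,0); v=(-2,1)
5. t=1/2 → L at (0,1/2); v=(2,1)
6. t=5 → R at (10,11/2); v=(-2,1)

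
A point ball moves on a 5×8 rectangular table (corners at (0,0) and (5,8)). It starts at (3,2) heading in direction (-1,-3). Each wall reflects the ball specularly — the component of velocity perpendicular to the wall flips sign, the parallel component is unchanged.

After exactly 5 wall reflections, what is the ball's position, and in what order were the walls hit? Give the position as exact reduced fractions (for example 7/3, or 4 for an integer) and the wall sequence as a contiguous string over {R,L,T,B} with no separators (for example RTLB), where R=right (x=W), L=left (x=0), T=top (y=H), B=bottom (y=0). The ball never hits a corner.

1. t=2/3 → B at (7/3,0); v=(-1,3)
2. t=7/3 → L at (0,7); v=(1,3)
3. t=1/3 → T at (1/3,8); v=(1,-3)
4. t=8/3 → B at (3,0); v=(1,3)
5. t=2 → R at (5,6); v=(-1,3)

Final position: (5,6)
Wall sequence: BLTBR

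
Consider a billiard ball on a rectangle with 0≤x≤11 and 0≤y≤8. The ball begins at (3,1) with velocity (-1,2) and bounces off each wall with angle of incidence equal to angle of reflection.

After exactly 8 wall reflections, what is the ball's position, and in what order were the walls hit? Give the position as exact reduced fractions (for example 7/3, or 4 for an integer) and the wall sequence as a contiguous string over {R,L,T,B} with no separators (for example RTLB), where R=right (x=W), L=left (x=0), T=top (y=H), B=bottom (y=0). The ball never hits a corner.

1. t=3 → L at (0,7); v=(1,2)
2. t=1/2 → T at (1/2,8); v=(1,-2)
3. t=4 → B at (9/2,0); v=(1,2)
4. t=4 → T at (17/2,8); v=(1,-2)
5. t=5/2 → R at (11,3); v=(-1,-2)
6. t=3/2 → B at (19/2,0); v=(-1,2)
7. t=4 → T at (11/2,8); v=(-1,-2)
8. t=4 → B at (3/2,0); v=(-1,2)

Final position: (3/2,0)
Wall sequence: LTBTRBTB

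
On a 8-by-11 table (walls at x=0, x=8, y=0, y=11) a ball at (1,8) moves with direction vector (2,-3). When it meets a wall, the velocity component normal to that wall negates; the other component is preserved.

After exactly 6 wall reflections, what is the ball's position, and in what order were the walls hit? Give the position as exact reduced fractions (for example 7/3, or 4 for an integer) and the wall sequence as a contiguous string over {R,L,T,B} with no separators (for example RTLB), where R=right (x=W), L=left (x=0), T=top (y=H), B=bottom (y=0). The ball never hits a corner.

Final position: (8,9/2)
Wall sequence: BRTLBR

1. t=8/3 → B at (19/3,0); v=(2,3)
2. t=5/6 → R at (8,5/2); v=(-2,3)
3. t=17/6 → T at (7/3,11); v=(-2,-3)
4. t=7/6 → L at (0,15/2); v=(2,-3)
5. t=5/2 → B at (5,0); v=(2,3)
6. t=3/2 → R at (8,9/2); v=(-2,3)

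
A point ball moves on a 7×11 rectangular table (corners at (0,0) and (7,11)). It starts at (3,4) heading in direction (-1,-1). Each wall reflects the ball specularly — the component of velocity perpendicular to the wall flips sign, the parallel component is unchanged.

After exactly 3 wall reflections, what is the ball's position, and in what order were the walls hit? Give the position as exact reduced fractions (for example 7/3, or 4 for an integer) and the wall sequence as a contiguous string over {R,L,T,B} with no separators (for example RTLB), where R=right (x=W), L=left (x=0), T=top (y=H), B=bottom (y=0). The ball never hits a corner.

1. t=3 → L at (0,1); v=(1,-1)
2. t=1 → B at (1,0); v=(1,1)
3. t=6 → R at (7,6); v=(-1,1)

Final position: (7,6)
Wall sequence: LBR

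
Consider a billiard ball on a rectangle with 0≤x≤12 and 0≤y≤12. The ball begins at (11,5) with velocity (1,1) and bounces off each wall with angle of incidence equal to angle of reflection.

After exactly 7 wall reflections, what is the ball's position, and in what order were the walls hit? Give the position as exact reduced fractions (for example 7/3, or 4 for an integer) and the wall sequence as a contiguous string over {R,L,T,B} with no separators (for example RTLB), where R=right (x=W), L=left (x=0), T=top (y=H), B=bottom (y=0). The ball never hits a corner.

Final position: (0,6)
Wall sequence: RTLBRTL

1. t=1 → R at (12,6); v=(-1,1)
2. t=6 → T at (6,12); v=(-1,-1)
3. t=6 → L at (0,6); v=(1,-1)
4. t=6 → B at (6,0); v=(1,1)
5. t=6 → R at (12,6); v=(-1,1)
6. t=6 → T at (6,12); v=(-1,-1)
7. t=6 → L at (0,6); v=(1,-1)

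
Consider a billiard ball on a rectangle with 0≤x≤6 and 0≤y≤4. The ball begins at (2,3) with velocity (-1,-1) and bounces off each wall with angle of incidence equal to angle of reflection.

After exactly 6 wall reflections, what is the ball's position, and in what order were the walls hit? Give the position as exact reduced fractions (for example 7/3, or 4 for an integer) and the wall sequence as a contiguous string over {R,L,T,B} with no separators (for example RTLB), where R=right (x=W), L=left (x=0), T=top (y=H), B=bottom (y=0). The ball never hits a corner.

1. t=2 → L at (0,1); v=(1,-1)
2. t=1 → B at (1,0); v=(1,1)
3. t=4 → T at (5,4); v=(1,-1)
4. t=1 → R at (6,3); v=(-1,-1)
5. t=3 → B at (3,0); v=(-1,1)
6. t=3 → L at (0,3); v=(1,1)

Final position: (0,3)
Wall sequence: LBTRBL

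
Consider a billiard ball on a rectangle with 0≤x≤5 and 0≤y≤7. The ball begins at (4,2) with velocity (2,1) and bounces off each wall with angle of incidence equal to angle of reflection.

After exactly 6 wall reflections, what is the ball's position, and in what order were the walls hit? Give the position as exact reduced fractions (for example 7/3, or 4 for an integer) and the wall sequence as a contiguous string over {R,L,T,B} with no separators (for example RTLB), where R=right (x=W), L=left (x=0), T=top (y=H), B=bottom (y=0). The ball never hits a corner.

Final position: (5,3/2)
Wall sequence: RLTRLR

1. t=1/2 → R at (5,5/2); v=(-2,1)
2. t=5/2 → L at (0,5); v=(2,1)
3. t=2 → T at (4,7); v=(2,-1)
4. t=1/2 → R at (5,13/2); v=(-2,-1)
5. t=5/2 → L at (0,4); v=(2,-1)
6. t=5/2 → R at (5,3/2); v=(-2,-1)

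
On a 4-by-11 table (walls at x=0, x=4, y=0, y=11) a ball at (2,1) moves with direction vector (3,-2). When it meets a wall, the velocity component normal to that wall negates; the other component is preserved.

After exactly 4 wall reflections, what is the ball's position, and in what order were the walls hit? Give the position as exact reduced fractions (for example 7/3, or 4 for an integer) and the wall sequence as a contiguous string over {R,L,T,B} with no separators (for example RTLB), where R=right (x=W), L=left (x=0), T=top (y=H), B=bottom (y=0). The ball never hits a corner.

Final position: (4,17/3)
Wall sequence: BRLR

1. t=1/2 → B at (7/2,0); v=(3,2)
2. t=1/6 → R at (4,1/3); v=(-3,2)
3. t=4/3 → L at (0,3); v=(3,2)
4. t=4/3 → R at (4,17/3); v=(-3,2)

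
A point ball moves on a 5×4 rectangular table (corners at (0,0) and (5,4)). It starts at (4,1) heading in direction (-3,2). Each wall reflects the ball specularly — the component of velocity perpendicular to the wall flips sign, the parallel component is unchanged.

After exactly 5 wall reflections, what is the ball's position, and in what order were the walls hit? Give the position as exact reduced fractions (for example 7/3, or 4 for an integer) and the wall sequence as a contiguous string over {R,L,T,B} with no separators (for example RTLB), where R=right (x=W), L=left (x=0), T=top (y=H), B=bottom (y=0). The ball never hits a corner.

1. t=4/3 → L at (0,11/3); v=(3,2)
2. t=1/6 → T at (1/2,4); v=(3,-2)
3. t=3/2 → R at (5,1); v=(-3,-2)
4. t=1/2 → B at (7/2,0); v=(-3,2)
5. t=7/6 → L at (0,7/3); v=(3,2)

Final position: (0,7/3)
Wall sequence: LTRBL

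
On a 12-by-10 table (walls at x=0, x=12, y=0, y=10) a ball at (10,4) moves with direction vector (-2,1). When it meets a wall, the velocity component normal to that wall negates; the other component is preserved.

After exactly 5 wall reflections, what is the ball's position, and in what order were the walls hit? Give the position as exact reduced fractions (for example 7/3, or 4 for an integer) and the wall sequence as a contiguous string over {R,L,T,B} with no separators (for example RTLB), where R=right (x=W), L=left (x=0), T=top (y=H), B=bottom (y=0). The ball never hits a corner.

Final position: (0,1)
Wall sequence: LTRBL

1. t=5 → L at (0,9); v=(2,1)
2. t=1 → T at (2,10); v=(2,-1)
3. t=5 → R at (12,5); v=(-2,-1)
4. t=5 → B at (2,0); v=(-2,1)
5. t=1 → L at (0,1); v=(2,1)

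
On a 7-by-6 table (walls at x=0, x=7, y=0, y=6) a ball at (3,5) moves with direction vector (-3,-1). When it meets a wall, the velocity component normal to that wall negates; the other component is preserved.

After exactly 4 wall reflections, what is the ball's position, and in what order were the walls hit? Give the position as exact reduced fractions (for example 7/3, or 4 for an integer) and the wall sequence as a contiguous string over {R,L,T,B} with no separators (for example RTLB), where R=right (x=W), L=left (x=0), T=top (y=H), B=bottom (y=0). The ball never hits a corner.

1. t=1 → L at (0,4); v=(3,-1)
2. t=7/3 → R at (7,5/3); v=(-3,-1)
3. t=5/3 → B at (2,0); v=(-3,1)
4. t=2/3 → L at (0,2/3); v=(3,1)

Final position: (0,2/3)
Wall sequence: LRBL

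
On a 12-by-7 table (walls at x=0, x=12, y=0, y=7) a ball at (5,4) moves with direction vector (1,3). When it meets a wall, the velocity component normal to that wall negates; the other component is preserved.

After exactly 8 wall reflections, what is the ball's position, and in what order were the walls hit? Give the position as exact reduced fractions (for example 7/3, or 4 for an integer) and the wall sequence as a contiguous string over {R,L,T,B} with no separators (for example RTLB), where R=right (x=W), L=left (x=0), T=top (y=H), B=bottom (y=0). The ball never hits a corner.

1. t=1 → T at (6,7); v=(1,-3)
2. t=7/3 → B at (25/3,0); v=(1,3)
3. t=7/3 → T at (32/3,7); v=(1,-3)
4. t=4/3 → R at (12,3); v=(-1,-3)
5. t=1 → B at (11,0); v=(-1,3)
6. t=7/3 → T at (26/3,7); v=(-1,-3)
7. t=7/3 → B at (19/3,0); v=(-1,3)
8. t=7/3 → T at (4,7); v=(-1,-3)

Final position: (4,7)
Wall sequence: TBTRBTBT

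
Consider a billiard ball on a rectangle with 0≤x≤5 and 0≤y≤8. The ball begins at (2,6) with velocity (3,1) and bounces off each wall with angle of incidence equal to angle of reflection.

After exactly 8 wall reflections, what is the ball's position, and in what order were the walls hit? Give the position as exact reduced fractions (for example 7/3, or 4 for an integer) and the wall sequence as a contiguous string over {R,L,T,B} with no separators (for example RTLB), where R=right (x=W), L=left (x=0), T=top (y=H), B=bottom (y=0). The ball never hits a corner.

1. t=1 → R at (5,7); v=(-3,1)
2. t=1 → T at (2,8); v=(-3,-1)
3. t=2/3 → L at (0,22/3); v=(3,-1)
4. t=5/3 → R at (5,17/3); v=(-3,-1)
5. t=5/3 → L at (0,4); v=(3,-1)
6. t=5/3 → R at (5,7/3); v=(-3,-1)
7. t=5/3 → L at (0,2/3); v=(3,-1)
8. t=2/3 → B at (2,0); v=(3,1)

Final position: (2,0)
Wall sequence: RTLRLRLB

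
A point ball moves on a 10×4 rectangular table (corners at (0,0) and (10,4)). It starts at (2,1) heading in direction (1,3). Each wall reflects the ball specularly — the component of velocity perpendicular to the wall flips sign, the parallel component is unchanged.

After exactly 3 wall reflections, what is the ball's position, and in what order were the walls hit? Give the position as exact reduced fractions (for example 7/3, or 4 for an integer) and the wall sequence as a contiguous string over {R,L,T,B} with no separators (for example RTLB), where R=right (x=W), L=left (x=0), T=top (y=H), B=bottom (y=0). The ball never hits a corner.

1. t=1 → T at (3,4); v=(1,-3)
2. t=4/3 → B at (13/3,0); v=(1,3)
3. t=4/3 → T at (17/3,4); v=(1,-3)

Final position: (17/3,4)
Wall sequence: TBT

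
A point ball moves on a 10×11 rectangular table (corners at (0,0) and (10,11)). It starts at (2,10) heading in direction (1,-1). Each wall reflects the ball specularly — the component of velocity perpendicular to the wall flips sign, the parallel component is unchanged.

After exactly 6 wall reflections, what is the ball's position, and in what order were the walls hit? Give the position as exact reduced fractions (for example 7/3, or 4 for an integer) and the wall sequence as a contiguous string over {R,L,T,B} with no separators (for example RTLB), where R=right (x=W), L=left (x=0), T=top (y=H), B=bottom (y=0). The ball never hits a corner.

Final position: (6,0)
Wall sequence: RBLTRB

1. t=8 → R at (10,2); v=(-1,-1)
2. t=2 → B at (8,0); v=(-1,1)
3. t=8 → L at (0,8); v=(1,1)
4. t=3 → T at (3,11); v=(1,-1)
5. t=7 → R at (10,4); v=(-1,-1)
6. t=4 → B at (6,0); v=(-1,1)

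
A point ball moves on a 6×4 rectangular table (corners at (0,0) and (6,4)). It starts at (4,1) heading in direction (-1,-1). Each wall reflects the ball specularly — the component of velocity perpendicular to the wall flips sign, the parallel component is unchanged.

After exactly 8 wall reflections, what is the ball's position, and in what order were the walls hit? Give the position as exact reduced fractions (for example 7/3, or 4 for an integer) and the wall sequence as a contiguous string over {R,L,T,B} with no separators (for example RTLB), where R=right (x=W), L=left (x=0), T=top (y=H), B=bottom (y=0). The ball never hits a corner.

1. t=1 → B at (3,0); v=(-1,1)
2. t=3 → L at (0,3); v=(1,1)
3. t=1 → T at (1,4); v=(1,-1)
4. t=4 → B at (5,0); v=(1,1)
5. t=1 → R at (6,1); v=(-1,1)
6. t=3 → T at (3,4); v=(-1,-1)
7. t=3 → L at (0,1); v=(1,-1)
8. t=1 → B at (1,0); v=(1,1)

Final position: (1,0)
Wall sequence: BLTBRTLB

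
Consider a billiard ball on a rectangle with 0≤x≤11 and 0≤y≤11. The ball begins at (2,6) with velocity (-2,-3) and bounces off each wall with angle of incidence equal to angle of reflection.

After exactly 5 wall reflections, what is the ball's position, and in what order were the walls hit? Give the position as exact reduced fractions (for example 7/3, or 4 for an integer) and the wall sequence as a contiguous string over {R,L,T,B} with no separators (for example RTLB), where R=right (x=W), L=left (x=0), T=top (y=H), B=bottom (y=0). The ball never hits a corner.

1. t=1 → L at (0,3); v=(2,-3)
2. t=1 → B at (2,0); v=(2,3)
3. t=11/3 → T at (28/3,11); v=(2,-3)
4. t=5/6 → R at (11,17/2); v=(-2,-3)
5. t=17/6 → B at (16/3,0); v=(-2,3)

Final position: (16/3,0)
Wall sequence: LBTRB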